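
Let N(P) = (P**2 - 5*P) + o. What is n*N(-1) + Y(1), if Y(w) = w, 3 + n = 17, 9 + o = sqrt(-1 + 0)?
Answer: -41 + 14*I ≈ -41.0 + 14.0*I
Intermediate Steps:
o = -9 + I (o = -9 + sqrt(-1 + 0) = -9 + sqrt(-1) = -9 + I ≈ -9.0 + 1.0*I)
n = 14 (n = -3 + 17 = 14)
N(P) = -9 + I + P**2 - 5*P (N(P) = (P**2 - 5*P) + (-9 + I) = -9 + I + P**2 - 5*P)
n*N(-1) + Y(1) = 14*(-9 + I + (-1)**2 - 5*(-1)) + 1 = 14*(-9 + I + 1 + 5) + 1 = 14*(-3 + I) + 1 = (-42 + 14*I) + 1 = -41 + 14*I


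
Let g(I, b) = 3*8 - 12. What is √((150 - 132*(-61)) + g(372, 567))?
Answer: 37*√6 ≈ 90.631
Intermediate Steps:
g(I, b) = 12 (g(I, b) = 24 - 12 = 12)
√((150 - 132*(-61)) + g(372, 567)) = √((150 - 132*(-61)) + 12) = √((150 + 8052) + 12) = √(8202 + 12) = √8214 = 37*√6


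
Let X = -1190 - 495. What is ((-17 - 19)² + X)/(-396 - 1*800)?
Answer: 389/1196 ≈ 0.32525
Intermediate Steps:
X = -1685
((-17 - 19)² + X)/(-396 - 1*800) = ((-17 - 19)² - 1685)/(-396 - 1*800) = ((-36)² - 1685)/(-396 - 800) = (1296 - 1685)/(-1196) = -389*(-1/1196) = 389/1196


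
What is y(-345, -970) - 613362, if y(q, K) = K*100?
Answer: -710362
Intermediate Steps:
y(q, K) = 100*K
y(-345, -970) - 613362 = 100*(-970) - 613362 = -97000 - 613362 = -710362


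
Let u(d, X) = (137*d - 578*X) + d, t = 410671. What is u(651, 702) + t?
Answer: 94753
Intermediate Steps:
u(d, X) = -578*X + 138*d (u(d, X) = (-578*X + 137*d) + d = -578*X + 138*d)
u(651, 702) + t = (-578*702 + 138*651) + 410671 = (-405756 + 89838) + 410671 = -315918 + 410671 = 94753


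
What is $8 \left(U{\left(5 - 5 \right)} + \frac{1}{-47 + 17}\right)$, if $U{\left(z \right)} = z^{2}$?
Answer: $- \frac{4}{15} \approx -0.26667$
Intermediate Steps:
$8 \left(U{\left(5 - 5 \right)} + \frac{1}{-47 + 17}\right) = 8 \left(\left(5 - 5\right)^{2} + \frac{1}{-47 + 17}\right) = 8 \left(\left(5 - 5\right)^{2} + \frac{1}{-30}\right) = 8 \left(0^{2} - \frac{1}{30}\right) = 8 \left(0 - \frac{1}{30}\right) = 8 \left(- \frac{1}{30}\right) = - \frac{4}{15}$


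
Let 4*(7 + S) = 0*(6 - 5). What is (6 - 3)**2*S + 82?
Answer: 19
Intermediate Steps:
S = -7 (S = -7 + (0*(6 - 5))/4 = -7 + (0*1)/4 = -7 + (1/4)*0 = -7 + 0 = -7)
(6 - 3)**2*S + 82 = (6 - 3)**2*(-7) + 82 = 3**2*(-7) + 82 = 9*(-7) + 82 = -63 + 82 = 19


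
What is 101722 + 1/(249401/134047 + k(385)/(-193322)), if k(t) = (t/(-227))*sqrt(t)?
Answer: 12185064592861371566066611333034/119787265391021442415483011 - 303586226348015243710*sqrt(385)/119787265391021442415483011 ≈ 1.0172e+5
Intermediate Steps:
k(t) = -t**(3/2)/227 (k(t) = (t*(-1/227))*sqrt(t) = (-t/227)*sqrt(t) = -t**(3/2)/227)
101722 + 1/(249401/134047 + k(385)/(-193322)) = 101722 + 1/(249401/134047 - 385*sqrt(385)/227/(-193322)) = 101722 + 1/(249401*(1/134047) - 385*sqrt(385)/227*(-1/193322)) = 101722 + 1/(249401/134047 - 385*sqrt(385)/227*(-1/193322)) = 101722 + 1/(249401/134047 + 385*sqrt(385)/43884094)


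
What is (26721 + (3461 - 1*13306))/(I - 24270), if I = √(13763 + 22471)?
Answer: -68263420/98166111 - 8438*√4026/98166111 ≈ -0.70084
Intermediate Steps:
I = 3*√4026 (I = √36234 = 3*√4026 ≈ 190.35)
(26721 + (3461 - 1*13306))/(I - 24270) = (26721 + (3461 - 1*13306))/(3*√4026 - 24270) = (26721 + (3461 - 13306))/(-24270 + 3*√4026) = (26721 - 9845)/(-24270 + 3*√4026) = 16876/(-24270 + 3*√4026)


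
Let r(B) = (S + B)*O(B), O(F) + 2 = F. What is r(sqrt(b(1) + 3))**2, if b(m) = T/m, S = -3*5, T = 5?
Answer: 3756 - 2584*sqrt(2) ≈ 101.67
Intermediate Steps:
O(F) = -2 + F
S = -15
b(m) = 5/m
r(B) = (-15 + B)*(-2 + B)
r(sqrt(b(1) + 3))**2 = ((-15 + sqrt(5/1 + 3))*(-2 + sqrt(5/1 + 3)))**2 = ((-15 + sqrt(5*1 + 3))*(-2 + sqrt(5*1 + 3)))**2 = ((-15 + sqrt(5 + 3))*(-2 + sqrt(5 + 3)))**2 = ((-15 + sqrt(8))*(-2 + sqrt(8)))**2 = ((-15 + 2*sqrt(2))*(-2 + 2*sqrt(2)))**2 = (-15 + 2*sqrt(2))**2*(-2 + 2*sqrt(2))**2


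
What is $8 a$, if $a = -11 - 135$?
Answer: $-1168$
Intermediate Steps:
$a = -146$ ($a = -11 - 135 = -146$)
$8 a = 8 \left(-146\right) = -1168$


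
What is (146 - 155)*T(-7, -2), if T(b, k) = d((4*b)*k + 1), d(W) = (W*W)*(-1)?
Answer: 29241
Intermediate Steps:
d(W) = -W² (d(W) = W²*(-1) = -W²)
T(b, k) = -(1 + 4*b*k)² (T(b, k) = -((4*b)*k + 1)² = -(4*b*k + 1)² = -(1 + 4*b*k)²)
(146 - 155)*T(-7, -2) = (146 - 155)*(-(1 + 4*(-7)*(-2))²) = -(-9)*(1 + 56)² = -(-9)*57² = -(-9)*3249 = -9*(-3249) = 29241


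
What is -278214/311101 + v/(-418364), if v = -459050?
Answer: 13208096077/65076729382 ≈ 0.20296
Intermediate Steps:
-278214/311101 + v/(-418364) = -278214/311101 - 459050/(-418364) = -278214*1/311101 - 459050*(-1/418364) = -278214/311101 + 229525/209182 = 13208096077/65076729382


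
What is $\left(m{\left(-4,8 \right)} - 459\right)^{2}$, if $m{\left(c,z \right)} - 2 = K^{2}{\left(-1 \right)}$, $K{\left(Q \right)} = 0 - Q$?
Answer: $207936$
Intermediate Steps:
$K{\left(Q \right)} = - Q$
$m{\left(c,z \right)} = 3$ ($m{\left(c,z \right)} = 2 + \left(\left(-1\right) \left(-1\right)\right)^{2} = 2 + 1^{2} = 2 + 1 = 3$)
$\left(m{\left(-4,8 \right)} - 459\right)^{2} = \left(3 - 459\right)^{2} = \left(-456\right)^{2} = 207936$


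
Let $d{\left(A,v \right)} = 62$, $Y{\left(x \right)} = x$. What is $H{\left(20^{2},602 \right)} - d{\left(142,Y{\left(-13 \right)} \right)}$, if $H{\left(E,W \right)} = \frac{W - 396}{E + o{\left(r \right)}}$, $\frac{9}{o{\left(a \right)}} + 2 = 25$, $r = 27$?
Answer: $- \frac{566220}{9209} \approx -61.485$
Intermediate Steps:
$o{\left(a \right)} = \frac{9}{23}$ ($o{\left(a \right)} = \frac{9}{-2 + 25} = \frac{9}{23}$)
$H{\left(E,W \right)} = \frac{-396 + W}{\frac{9}{23} + E}$ ($H{\left(E,W \right)} = \frac{W - 396}{E + \frac{9}{23}} = \frac{-396 + W}{\frac{9}{23} + E}$)
$H{\left(20^{2},602 \right)} - d{\left(142,Y{\left(-13 \right)} \right)} = \frac{23 \left(-396 + 602\right)}{9 + 23 \cdot 20^{2}} - 62 = 23 \frac{1}{9 + 23 \cdot 400} \cdot 206 - 62 = 23 \frac{1}{9 + 9200} \cdot 206 - 62 = 23 \cdot \frac{1}{9209} \cdot 206 - 62 = \frac{4738}{9209} - 62 = - \frac{566220}{9209}$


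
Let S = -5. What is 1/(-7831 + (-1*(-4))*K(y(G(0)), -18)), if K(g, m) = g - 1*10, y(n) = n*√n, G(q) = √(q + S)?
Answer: 1/(-7871 + 4*(-5)^(¾)) ≈ -0.0001269 - 1.52e-7*I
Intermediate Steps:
G(q) = √(-5 + q) (G(q) = √(q - 5) = √(-5 + q))
y(n) = n^(3/2)
K(g, m) = -10 + g (K(g, m) = g - 10 = -10 + g)
1/(-7831 + (-1*(-4))*K(y(G(0)), -18)) = 1/(-7831 + (-1*(-4))*(-10 + (√(-5 + 0))^(3/2))) = 1/(-7831 + 4*(-10 + (√(-5))^(3/2))) = 1/(-7831 + 4*(-10 + (I*√5)^(3/2))) = 1/(-7831 + 4*(-10 + 5^(¾)*I^(3/2))) = 1/(-7831 + (-40 + 4*5^(¾)*I^(3/2))) = 1/(-7871 + 4*5^(¾)*I^(3/2))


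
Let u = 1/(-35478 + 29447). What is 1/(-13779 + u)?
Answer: -6031/83101150 ≈ -7.2574e-5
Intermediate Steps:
u = -1/6031 (u = 1/(-6031) = -1/6031 ≈ -0.00016581)
1/(-13779 + u) = 1/(-13779 - 1/6031) = 1/(-83101150/6031) = -6031/83101150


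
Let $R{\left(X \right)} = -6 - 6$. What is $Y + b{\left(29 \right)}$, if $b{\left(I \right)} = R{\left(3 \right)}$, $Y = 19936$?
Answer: $19924$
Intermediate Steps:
$R{\left(X \right)} = -12$ ($R{\left(X \right)} = -6 - 6 = -12$)
$b{\left(I \right)} = -12$
$Y + b{\left(29 \right)} = 19936 - 12 = 19924$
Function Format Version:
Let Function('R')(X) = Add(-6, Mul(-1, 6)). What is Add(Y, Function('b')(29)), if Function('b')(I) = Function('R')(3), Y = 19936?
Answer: 19924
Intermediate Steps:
Function('R')(X) = -12 (Function('R')(X) = Add(-6, -6) = -12)
Function('b')(I) = -12
Add(Y, Function('b')(29)) = Add(19936, -12) = 19924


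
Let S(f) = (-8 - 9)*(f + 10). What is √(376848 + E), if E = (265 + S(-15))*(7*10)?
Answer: 2*√100337 ≈ 633.52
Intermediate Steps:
S(f) = -170 - 17*f (S(f) = -17*(10 + f) = -170 - 17*f)
E = 24500 (E = (265 + (-170 - 17*(-15)))*(7*10) = (265 + (-170 + 255))*70 = (265 + 85)*70 = 350*70 = 24500)
√(376848 + E) = √(376848 + 24500) = √401348 = 2*√100337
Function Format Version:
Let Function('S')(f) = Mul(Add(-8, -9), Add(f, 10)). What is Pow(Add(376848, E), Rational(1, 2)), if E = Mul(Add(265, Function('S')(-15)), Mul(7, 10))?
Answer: Mul(2, Pow(100337, Rational(1, 2))) ≈ 633.52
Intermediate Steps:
Function('S')(f) = Add(-170, Mul(-17, f)) (Function('S')(f) = Mul(-17, Add(10, f)) = Add(-170, Mul(-17, f)))
E = 24500 (E = Mul(Add(265, Add(-170, Mul(-17, -15))), Mul(7, 10)) = Mul(Add(265, Add(-170, 255)), 70) = Mul(Add(265, 85), 70) = Mul(350, 70) = 24500)
Pow(Add(376848, E), Rational(1, 2)) = Pow(Add(376848, 24500), Rational(1, 2)) = Pow(401348, Rational(1, 2)) = Mul(2, Pow(100337, Rational(1, 2)))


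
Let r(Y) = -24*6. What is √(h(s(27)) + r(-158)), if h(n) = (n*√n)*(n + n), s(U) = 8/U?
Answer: 4*√(-59049 + 16*√6)/81 ≈ 11.996*I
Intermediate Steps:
h(n) = 2*n^(5/2) (h(n) = n^(3/2)*(2*n) = 2*n^(5/2))
r(Y) = -144
√(h(s(27)) + r(-158)) = √(2*(8/27)^(5/2) - 144) = √(2*(128*√6/6561) - 144) = √(256*√6/6561 - 144) = √(-144 + 256*√6/6561)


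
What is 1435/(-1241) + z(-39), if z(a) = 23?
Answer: 27108/1241 ≈ 21.844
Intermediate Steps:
1435/(-1241) + z(-39) = 1435/(-1241) + 23 = 1435*(-1/1241) + 23 = -1435/1241 + 23 = 27108/1241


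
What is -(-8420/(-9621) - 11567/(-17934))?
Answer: -87430129/57514338 ≈ -1.5201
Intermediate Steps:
-(-8420/(-9621) - 11567/(-17934)) = -(-8420*(-1/9621) - 11567*(-1/17934)) = -(8420/9621 + 11567/17934) = -1*87430129/57514338 = -87430129/57514338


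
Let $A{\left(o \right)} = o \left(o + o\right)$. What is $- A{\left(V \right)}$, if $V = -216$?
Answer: $-93312$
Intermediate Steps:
$A{\left(o \right)} = 2 o^{2}$ ($A{\left(o \right)} = o 2 o = 2 o^{2}$)
$- A{\left(V \right)} = - 2 \left(-216\right)^{2} = - 2 \cdot 46656 = \left(-1\right) 93312 = -93312$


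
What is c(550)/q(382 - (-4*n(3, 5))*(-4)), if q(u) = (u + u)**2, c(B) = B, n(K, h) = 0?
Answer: 275/291848 ≈ 0.00094227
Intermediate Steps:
q(u) = 4*u**2 (q(u) = (2*u)**2 = 4*u**2)
c(550)/q(382 - (-4*n(3, 5))*(-4)) = 550/((4*(382 - (-4*0)*(-4))**2)) = 550/((4*(382 - 0*(-4))**2)) = 550/((4*(382 - 1*0)**2)) = 550/((4*(382 + 0)**2)) = 550/((4*382**2)) = 550/((4*145924)) = 550/583696 = 550*(1/583696) = 275/291848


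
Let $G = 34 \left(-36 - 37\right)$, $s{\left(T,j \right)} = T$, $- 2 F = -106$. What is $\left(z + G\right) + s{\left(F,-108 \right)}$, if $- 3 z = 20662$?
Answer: $- \frac{27949}{3} \approx -9316.3$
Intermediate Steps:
$F = 53$ ($F = \left(- \frac{1}{2}\right) \left(-106\right) = 53$)
$z = - \frac{20662}{3}$ ($z = \left(- \frac{1}{3}\right) 20662 = - \frac{20662}{3} \approx -6887.3$)
$G = -2482$ ($G = 34 \left(-73\right) = -2482$)
$\left(z + G\right) + s{\left(F,-108 \right)} = \left(- \frac{20662}{3} - 2482\right) + 53 = - \frac{28108}{3} + 53 = - \frac{27949}{3}$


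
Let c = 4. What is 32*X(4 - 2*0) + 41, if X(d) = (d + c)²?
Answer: 2089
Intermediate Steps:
X(d) = (4 + d)² (X(d) = (d + 4)² = (4 + d)²)
32*X(4 - 2*0) + 41 = 32*(4 + (4 - 2*0))² + 41 = 32*(4 + (4 + 0))² + 41 = 32*(4 + 4)² + 41 = 32*8² + 41 = 32*64 + 41 = 2048 + 41 = 2089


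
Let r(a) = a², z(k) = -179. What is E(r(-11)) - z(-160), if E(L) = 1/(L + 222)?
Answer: 61398/343 ≈ 179.00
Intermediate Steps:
E(L) = 1/(222 + L)
E(r(-11)) - z(-160) = 1/(222 + (-11)²) - 1*(-179) = 1/(222 + 121) + 179 = 1/343 + 179 = 61398/343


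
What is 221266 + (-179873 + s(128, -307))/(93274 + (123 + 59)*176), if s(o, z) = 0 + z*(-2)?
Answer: 27725778137/125306 ≈ 2.2126e+5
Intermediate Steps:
s(o, z) = -2*z (s(o, z) = 0 - 2*z = -2*z)
221266 + (-179873 + s(128, -307))/(93274 + (123 + 59)*176) = 221266 + (-179873 - 2*(-307))/(93274 + (123 + 59)*176) = 221266 + (-179873 + 614)/(93274 + 182*176) = 221266 - 179259/(93274 + 32032) = 221266 - 179259/125306 = 27725778137/125306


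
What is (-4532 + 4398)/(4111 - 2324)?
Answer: -134/1787 ≈ -0.074986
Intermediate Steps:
(-4532 + 4398)/(4111 - 2324) = -134/1787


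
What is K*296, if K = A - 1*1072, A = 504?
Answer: -168128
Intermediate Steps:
K = -568 (K = 504 - 1*1072 = 504 - 1072 = -568)
K*296 = -568*296 = -168128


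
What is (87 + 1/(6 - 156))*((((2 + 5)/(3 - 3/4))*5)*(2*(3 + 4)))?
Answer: 2557604/135 ≈ 18945.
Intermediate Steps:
(87 + 1/(6 - 156))*((((2 + 5)/(3 - 3/4))*5)*(2*(3 + 4))) = (87 + 1/(-150))*(((7/(3 - 3*¼))*5)*(2*7)) = (87 - 1/150)*(((7/(3 - ¾))*5)*14) = 13049*(((7/(9/4))*5)*14)/150 = 13049*(((7*(4/9))*5)*14)/150 = 13049*(((28/9)*5)*14)/150 = 13049*((140/9)*14)/150 = (13049/150)*(1960/9) = 2557604/135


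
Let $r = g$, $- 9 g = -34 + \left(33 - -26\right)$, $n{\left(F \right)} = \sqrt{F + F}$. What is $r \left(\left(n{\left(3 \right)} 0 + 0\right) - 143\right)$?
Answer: $\frac{3575}{9} \approx 397.22$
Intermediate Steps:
$n{\left(F \right)} = \sqrt{2} \sqrt{F}$ ($n{\left(F \right)} = \sqrt{2 F} = \sqrt{2} \sqrt{F}$)
$g = - \frac{25}{9}$ ($g = - \frac{-34 + \left(33 - -26\right)}{9} = - \frac{-34 + \left(33 + 26\right)}{9} = - \frac{-34 + 59}{9} = \left(- \frac{1}{9}\right) 25 = - \frac{25}{9} \approx -2.7778$)
$r = - \frac{25}{9} \approx -2.7778$
$r \left(\left(n{\left(3 \right)} 0 + 0\right) - 143\right) = - \frac{25 \left(\left(\sqrt{2} \sqrt{3} \cdot 0 + 0\right) - 143\right)}{9} = - \frac{25 \left(\left(\sqrt{6} \cdot 0 + 0\right) - 143\right)}{9} = - \frac{25 \left(\left(0 + 0\right) - 143\right)}{9} = - \frac{25 \left(0 - 143\right)}{9} = \left(- \frac{25}{9}\right) \left(-143\right) = \frac{3575}{9}$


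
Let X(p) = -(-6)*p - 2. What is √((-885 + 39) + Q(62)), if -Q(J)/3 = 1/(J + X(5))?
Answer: I*√761430/30 ≈ 29.087*I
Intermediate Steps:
X(p) = -2 + 6*p (X(p) = 6*p - 2 = -2 + 6*p)
Q(J) = -3/(28 + J) (Q(J) = -3/(J + (-2 + 6*5)) = -3/(J + (-2 + 30)) = -3/(J + 28) = -3/(28 + J))
√((-885 + 39) + Q(62)) = √((-885 + 39) - 3/(28 + 62)) = √(-846 - 3/90) = √(-846 - 3*1/90) = √(-846 - 1/30) = √(-25381/30) = I*√761430/30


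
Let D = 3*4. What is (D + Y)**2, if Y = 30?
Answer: 1764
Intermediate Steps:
D = 12
(D + Y)**2 = (12 + 30)**2 = 42**2 = 1764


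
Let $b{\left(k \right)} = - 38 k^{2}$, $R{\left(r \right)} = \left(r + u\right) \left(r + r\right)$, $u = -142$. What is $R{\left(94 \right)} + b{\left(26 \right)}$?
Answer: $-34712$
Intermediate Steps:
$R{\left(r \right)} = 2 r \left(-142 + r\right)$ ($R{\left(r \right)} = \left(r - 142\right) \left(r + r\right) = \left(-142 + r\right) 2 r = 2 r \left(-142 + r\right)$)
$R{\left(94 \right)} + b{\left(26 \right)} = 2 \cdot 94 \left(-142 + 94\right) - 38 \cdot 26^{2} = 2 \cdot 94 \left(-48\right) - 25688 = -9024 - 25688 = -34712$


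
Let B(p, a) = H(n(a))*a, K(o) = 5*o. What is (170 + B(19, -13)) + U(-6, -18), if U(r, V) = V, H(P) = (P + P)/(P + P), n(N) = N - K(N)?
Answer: 139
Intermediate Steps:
n(N) = -4*N (n(N) = N - 5*N = -4*N)
H(P) = 1 (H(P) = (2*P)/((2*P)) = (2*P)*(1/(2*P)) = 1)
B(p, a) = a (B(p, a) = 1*a = a)
(170 + B(19, -13)) + U(-6, -18) = (170 - 13) - 18 = 157 - 18 = 139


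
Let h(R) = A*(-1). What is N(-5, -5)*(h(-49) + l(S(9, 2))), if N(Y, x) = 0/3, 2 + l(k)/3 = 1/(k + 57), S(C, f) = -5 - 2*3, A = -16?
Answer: 0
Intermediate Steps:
S(C, f) = -11 (S(C, f) = -5 - 6 = -11)
h(R) = 16 (h(R) = -16*(-1) = 16)
l(k) = -6 + 3/(57 + k) (l(k) = -6 + 3/(k + 57) = -6 + 3/(57 + k))
N(Y, x) = 0 (N(Y, x) = 0*(⅓) = 0)
N(-5, -5)*(h(-49) + l(S(9, 2))) = 0*(16 + 3*(-113 - 2*(-11))/(57 - 11)) = 0*(16 + 3*(-113 + 22)/46) = 0*(16 + 3*(1/46)*(-91)) = 0*(16 - 273/46) = 0*(463/46) = 0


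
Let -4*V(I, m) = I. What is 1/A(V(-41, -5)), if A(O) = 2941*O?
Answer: 4/120581 ≈ 3.3173e-5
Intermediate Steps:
V(I, m) = -I/4
1/A(V(-41, -5)) = 1/(2941*(-¼*(-41))) = 1/(2941*(41/4)) = 1/(120581/4) = 4/120581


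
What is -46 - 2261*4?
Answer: -9090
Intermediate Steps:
-46 - 2261*4 = -46 - 119*76 = -46 - 9044 = -9090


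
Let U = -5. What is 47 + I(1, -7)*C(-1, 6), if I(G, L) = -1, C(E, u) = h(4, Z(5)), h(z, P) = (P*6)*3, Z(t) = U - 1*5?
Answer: 227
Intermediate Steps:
Z(t) = -10 (Z(t) = -5 - 1*5 = -5 - 5 = -10)
h(z, P) = 18*P (h(z, P) = (6*P)*3 = 18*P)
C(E, u) = -180 (C(E, u) = 18*(-10) = -180)
47 + I(1, -7)*C(-1, 6) = 47 - 1*(-180) = 47 + 180 = 227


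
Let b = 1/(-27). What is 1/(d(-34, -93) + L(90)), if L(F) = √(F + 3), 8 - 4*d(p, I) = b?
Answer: -756/33473 + 11664*√93/1037663 ≈ 0.085815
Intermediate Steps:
b = -1/27 ≈ -0.037037
d(p, I) = 217/108 (d(p, I) = 2 - ¼*(-1/27) = 2 + 1/108 = 217/108)
L(F) = √(3 + F)
1/(d(-34, -93) + L(90)) = 1/(217/108 + √(3 + 90)) = 1/(217/108 + √93)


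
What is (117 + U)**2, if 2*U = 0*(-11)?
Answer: 13689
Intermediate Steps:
U = 0 (U = (0*(-11))/2 = (1/2)*0 = 0)
(117 + U)**2 = (117 + 0)**2 = 117**2 = 13689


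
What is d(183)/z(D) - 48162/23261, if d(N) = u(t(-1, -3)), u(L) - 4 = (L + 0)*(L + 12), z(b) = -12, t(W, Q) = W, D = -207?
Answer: -415117/279132 ≈ -1.4872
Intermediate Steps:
u(L) = 4 + L*(12 + L) (u(L) = 4 + (L + 0)*(L + 12) = 4 + L*(12 + L))
d(N) = -7 (d(N) = 4 + (-1)² + 12*(-1) = 4 + 1 - 12 = -7)
d(183)/z(D) - 48162/23261 = -7/(-12) - 48162/23261 = -7*(-1/12) - 48162*1/23261 = 7/12 - 48162/23261 = -415117/279132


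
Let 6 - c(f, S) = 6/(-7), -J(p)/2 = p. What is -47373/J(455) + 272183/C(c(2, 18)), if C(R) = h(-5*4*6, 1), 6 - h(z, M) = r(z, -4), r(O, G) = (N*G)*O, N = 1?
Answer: -56307932/107835 ≈ -522.17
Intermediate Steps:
J(p) = -2*p
r(O, G) = G*O (r(O, G) = (1*G)*O = G*O)
h(z, M) = 6 + 4*z (h(z, M) = 6 - (-4)*z = 6 + 4*z)
c(f, S) = 48/7 (c(f, S) = 6 - 6/(-7) = 6 - 6*(-1)/7 = 6 - 1*(-6/7) = 6 + 6/7 = 48/7)
C(R) = -474 (C(R) = 6 + 4*(-5*4*6) = 6 + 4*(-20*6) = 6 + 4*(-120) = 6 - 480 = -474)
-47373/J(455) + 272183/C(c(2, 18)) = -47373/((-2*455)) + 272183/(-474) = -47373/(-910) + 272183*(-1/474) = -47373*(-1/910) - 272183/474 = 47373/910 - 272183/474 = -56307932/107835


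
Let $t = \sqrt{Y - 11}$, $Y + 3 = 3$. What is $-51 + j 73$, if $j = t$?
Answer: $-51 + 73 i \sqrt{11} \approx -51.0 + 242.11 i$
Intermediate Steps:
$Y = 0$ ($Y = -3 + 3 = 0$)
$t = i \sqrt{11}$ ($t = \sqrt{0 - 11} = \sqrt{-11} = i \sqrt{11} \approx 3.3166 i$)
$j = i \sqrt{11} \approx 3.3166 i$
$-51 + j 73 = -51 + i \sqrt{11} \cdot 73 = -51 + 73 i \sqrt{11}$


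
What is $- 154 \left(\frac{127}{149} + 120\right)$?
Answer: $- \frac{2773078}{149} \approx -18611.0$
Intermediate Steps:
$- 154 \left(\frac{127}{149} + 120\right) = \left(-154\right) \frac{18007}{149} = - \frac{2773078}{149}$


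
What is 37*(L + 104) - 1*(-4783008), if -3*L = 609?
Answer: 4779345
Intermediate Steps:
L = -203 (L = -⅓*609 = -203)
37*(L + 104) - 1*(-4783008) = 37*(-203 + 104) - 1*(-4783008) = 37*(-99) + 4783008 = -3663 + 4783008 = 4779345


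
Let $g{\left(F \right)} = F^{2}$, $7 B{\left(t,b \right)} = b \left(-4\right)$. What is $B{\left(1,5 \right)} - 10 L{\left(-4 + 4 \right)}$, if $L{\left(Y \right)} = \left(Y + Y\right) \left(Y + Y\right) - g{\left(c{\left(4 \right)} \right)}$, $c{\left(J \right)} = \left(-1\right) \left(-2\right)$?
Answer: $\frac{260}{7} \approx 37.143$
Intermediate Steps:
$c{\left(J \right)} = 2$
$B{\left(t,b \right)} = - \frac{4 b}{7}$ ($B{\left(t,b \right)} = \frac{b \left(-4\right)}{7} = \frac{\left(-4\right) b}{7} = - \frac{4 b}{7}$)
$L{\left(Y \right)} = -4 + 4 Y^{2}$ ($L{\left(Y \right)} = \left(Y + Y\right) \left(Y + Y\right) - 2^{2} = 2 Y 2 Y - 4 = 4 Y^{2} - 4 = -4 + 4 Y^{2}$)
$B{\left(1,5 \right)} - 10 L{\left(-4 + 4 \right)} = \left(- \frac{4}{7}\right) 5 - 10 \left(-4 + 4 \left(-4 + 4\right)^{2}\right) = - \frac{20}{7} - 10 \left(-4 + 4 \cdot 0^{2}\right) = - \frac{20}{7} - 10 \left(-4 + 4 \cdot 0\right) = - \frac{20}{7} - 10 \left(-4 + 0\right) = - \frac{20}{7} - -40 = - \frac{20}{7} + 40 = \frac{260}{7}$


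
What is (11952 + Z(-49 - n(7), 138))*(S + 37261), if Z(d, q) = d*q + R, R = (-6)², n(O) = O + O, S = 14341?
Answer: 169976988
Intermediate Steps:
n(O) = 2*O
R = 36
Z(d, q) = 36 + d*q (Z(d, q) = d*q + 36 = 36 + d*q)
(11952 + Z(-49 - n(7), 138))*(S + 37261) = (11952 + (36 + (-49 - 2*7)*138))*(14341 + 37261) = (11952 + (36 + (-49 - 1*14)*138))*51602 = (11952 + (36 + (-49 - 14)*138))*51602 = (11952 + (36 - 63*138))*51602 = (11952 + (36 - 8694))*51602 = (11952 - 8658)*51602 = 3294*51602 = 169976988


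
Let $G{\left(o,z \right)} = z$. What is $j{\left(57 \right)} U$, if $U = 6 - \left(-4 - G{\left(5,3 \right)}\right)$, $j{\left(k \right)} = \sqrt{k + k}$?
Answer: $13 \sqrt{114} \approx 138.8$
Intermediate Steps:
$j{\left(k \right)} = \sqrt{2} \sqrt{k}$ ($j{\left(k \right)} = \sqrt{2 k} = \sqrt{2} \sqrt{k}$)
$U = 13$ ($U = 6 - \left(-4 - 3\right) = 6 - -7 = 6 + 7 = 13$)
$j{\left(57 \right)} U = \sqrt{2} \sqrt{57} \cdot 13 = \sqrt{114} \cdot 13 = 13 \sqrt{114}$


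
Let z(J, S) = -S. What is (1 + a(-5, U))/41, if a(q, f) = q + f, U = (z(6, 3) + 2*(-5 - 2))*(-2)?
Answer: 30/41 ≈ 0.73171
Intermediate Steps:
U = 34 (U = (-1*3 + 2*(-5 - 2))*(-2) = (-3 + 2*(-7))*(-2) = (-3 - 14)*(-2) = -17*(-2) = 34)
a(q, f) = f + q
(1 + a(-5, U))/41 = (1 + (34 - 5))/41 = (1 + 29)/41 = (1/41)*30 = 30/41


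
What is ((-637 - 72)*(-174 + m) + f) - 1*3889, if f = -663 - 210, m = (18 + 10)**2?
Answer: -437252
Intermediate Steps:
m = 784 (m = 28**2 = 784)
f = -873
((-637 - 72)*(-174 + m) + f) - 1*3889 = ((-637 - 72)*(-174 + 784) - 873) - 1*3889 = (-709*610 - 873) - 3889 = (-432490 - 873) - 3889 = -433363 - 3889 = -437252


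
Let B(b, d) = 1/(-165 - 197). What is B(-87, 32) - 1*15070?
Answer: -5455341/362 ≈ -15070.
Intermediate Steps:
B(b, d) = -1/362 (B(b, d) = 1/(-362) = -1/362)
B(-87, 32) - 1*15070 = -1/362 - 1*15070 = -1/362 - 15070 = -5455341/362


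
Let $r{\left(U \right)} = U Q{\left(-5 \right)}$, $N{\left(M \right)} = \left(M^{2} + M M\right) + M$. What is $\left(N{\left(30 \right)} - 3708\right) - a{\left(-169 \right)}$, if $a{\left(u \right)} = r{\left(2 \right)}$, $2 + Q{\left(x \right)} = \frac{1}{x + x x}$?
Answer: $- \frac{18741}{10} \approx -1874.1$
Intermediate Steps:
$Q{\left(x \right)} = -2 + \frac{1}{x + x^{2}}$ ($Q{\left(x \right)} = -2 + \frac{1}{x + x x} = -2 + \frac{1}{x + x^{2}}$)
$N{\left(M \right)} = M + 2 M^{2}$ ($N{\left(M \right)} = \left(M^{2} + M^{2}\right) + M = 2 M^{2} + M = M + 2 M^{2}$)
$r{\left(U \right)} = - \frac{39 U}{20}$ ($r{\left(U \right)} = U \frac{1 - -10 - 2 \left(-5\right)^{2}}{\left(-5\right) \left(1 - 5\right)} = U \left(- \frac{1 + 10 - 50}{5 \left(-4\right)}\right) = U \left(\left(- \frac{1}{5}\right) \left(- \frac{1}{4}\right) \left(1 + 10 - 50\right)\right) = U \left(\left(- \frac{1}{5}\right) \left(- \frac{1}{4}\right) \left(-39\right)\right) = U \left(- \frac{39}{20}\right) = - \frac{39 U}{20}$)
$a{\left(u \right)} = - \frac{39}{10}$ ($a{\left(u \right)} = \left(- \frac{39}{20}\right) 2 = - \frac{39}{10}$)
$\left(N{\left(30 \right)} - 3708\right) - a{\left(-169 \right)} = \left(30 \left(1 + 2 \cdot 30\right) - 3708\right) - - \frac{39}{10} = \left(30 \left(1 + 60\right) - 3708\right) + \frac{39}{10} = \left(30 \cdot 61 - 3708\right) + \frac{39}{10} = \left(1830 - 3708\right) + \frac{39}{10} = -1878 + \frac{39}{10} = - \frac{18741}{10}$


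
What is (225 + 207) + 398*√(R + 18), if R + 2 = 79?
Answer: 432 + 398*√95 ≈ 4311.2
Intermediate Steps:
R = 77 (R = -2 + 79 = 77)
(225 + 207) + 398*√(R + 18) = (225 + 207) + 398*√(77 + 18) = 432 + 398*√95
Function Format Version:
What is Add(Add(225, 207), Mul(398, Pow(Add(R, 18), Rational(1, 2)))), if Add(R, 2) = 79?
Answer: Add(432, Mul(398, Pow(95, Rational(1, 2)))) ≈ 4311.2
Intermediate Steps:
R = 77 (R = Add(-2, 79) = 77)
Add(Add(225, 207), Mul(398, Pow(Add(R, 18), Rational(1, 2)))) = Add(Add(225, 207), Mul(398, Pow(Add(77, 18), Rational(1, 2)))) = Add(432, Mul(398, Pow(95, Rational(1, 2))))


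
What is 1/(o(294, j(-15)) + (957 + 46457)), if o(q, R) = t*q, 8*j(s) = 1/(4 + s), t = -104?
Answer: 1/16838 ≈ 5.9389e-5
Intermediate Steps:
j(s) = 1/(8*(4 + s))
o(q, R) = -104*q
1/(o(294, j(-15)) + (957 + 46457)) = 1/(-104*294 + (957 + 46457)) = 1/(-30576 + 47414) = 1/16838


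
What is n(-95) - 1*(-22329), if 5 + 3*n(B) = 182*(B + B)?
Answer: 32402/3 ≈ 10801.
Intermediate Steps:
n(B) = -5/3 + 364*B/3 (n(B) = -5/3 + (182*(B + B))/3 = -5/3 + (182*(2*B))/3 = -5/3 + (364*B)/3 = -5/3 + 364*B/3)
n(-95) - 1*(-22329) = (-5/3 + (364/3)*(-95)) - 1*(-22329) = (-5/3 - 34580/3) + 22329 = -34585/3 + 22329 = 32402/3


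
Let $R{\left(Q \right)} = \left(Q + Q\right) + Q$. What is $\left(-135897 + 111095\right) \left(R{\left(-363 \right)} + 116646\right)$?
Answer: $-2866044714$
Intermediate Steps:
$R{\left(Q \right)} = 3 Q$ ($R{\left(Q \right)} = 2 Q + Q = 3 Q$)
$\left(-135897 + 111095\right) \left(R{\left(-363 \right)} + 116646\right) = \left(-135897 + 111095\right) \left(3 \left(-363\right) + 116646\right) = - 24802 \left(-1089 + 116646\right) = \left(-24802\right) 115557 = -2866044714$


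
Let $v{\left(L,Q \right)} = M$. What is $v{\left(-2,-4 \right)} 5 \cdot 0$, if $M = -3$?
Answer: $0$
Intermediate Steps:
$v{\left(L,Q \right)} = -3$
$v{\left(-2,-4 \right)} 5 \cdot 0 = \left(-3\right) 5 \cdot 0 = \left(-15\right) 0 = 0$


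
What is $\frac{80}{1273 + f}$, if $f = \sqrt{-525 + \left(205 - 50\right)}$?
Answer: $\frac{101840}{1620899} - \frac{80 i \sqrt{370}}{1620899} \approx 0.062829 - 0.00094937 i$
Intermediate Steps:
$f = i \sqrt{370}$ ($f = \sqrt{-525 + 155} = \sqrt{-370} = i \sqrt{370} \approx 19.235 i$)
$\frac{80}{1273 + f} = \frac{80}{1273 + i \sqrt{370}}$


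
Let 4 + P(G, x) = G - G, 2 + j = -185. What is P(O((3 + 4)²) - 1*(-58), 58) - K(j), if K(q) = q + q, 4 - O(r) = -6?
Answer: 370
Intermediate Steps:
j = -187 (j = -2 - 185 = -187)
O(r) = 10 (O(r) = 4 - 1*(-6) = 4 + 6 = 10)
K(q) = 2*q
P(G, x) = -4 (P(G, x) = -4 + (G - G) = -4 + 0 = -4)
P(O((3 + 4)²) - 1*(-58), 58) - K(j) = -4 - 2*(-187) = -4 - 1*(-374) = -4 + 374 = 370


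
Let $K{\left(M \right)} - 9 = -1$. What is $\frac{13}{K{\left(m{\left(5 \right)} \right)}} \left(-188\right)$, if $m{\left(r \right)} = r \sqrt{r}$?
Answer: $- \frac{611}{2} \approx -305.5$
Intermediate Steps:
$m{\left(r \right)} = r^{\frac{3}{2}}$
$K{\left(M \right)} = 8$ ($K{\left(M \right)} = 9 - 1 = 8$)
$\frac{13}{K{\left(m{\left(5 \right)} \right)}} \left(-188\right) = \frac{13}{8} \left(-188\right) = - \frac{611}{2}$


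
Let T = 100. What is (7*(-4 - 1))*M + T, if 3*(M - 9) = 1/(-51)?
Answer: -32860/153 ≈ -214.77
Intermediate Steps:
M = 1376/153 (M = 9 + (1/3)/(-51) = 9 + (1/3)*(-1/51) = 9 - 1/153 = 1376/153 ≈ 8.9935)
(7*(-4 - 1))*M + T = (7*(-4 - 1))*(1376/153) + 100 = (7*(-5))*(1376/153) + 100 = -35*1376/153 + 100 = -48160/153 + 100 = -32860/153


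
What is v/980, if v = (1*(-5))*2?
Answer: -1/98 ≈ -0.010204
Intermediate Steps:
v = -10 (v = -5*2 = -10)
v/980 = -10/980 = (1/980)*(-10) = -1/98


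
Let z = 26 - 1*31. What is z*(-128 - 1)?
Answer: 645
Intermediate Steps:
z = -5 (z = 26 - 31 = -5)
z*(-128 - 1) = -5*(-128 - 1) = -5*(-129) = 645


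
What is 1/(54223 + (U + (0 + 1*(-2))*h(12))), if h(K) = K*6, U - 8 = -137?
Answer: 1/53950 ≈ 1.8536e-5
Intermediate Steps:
U = -129 (U = 8 - 137 = -129)
h(K) = 6*K
1/(54223 + (U + (0 + 1*(-2))*h(12))) = 1/(54223 + (-129 + (0 + 1*(-2))*(6*12))) = 1/(54223 + (-129 + (0 - 2)*72)) = 1/(54223 + (-129 - 2*72)) = 1/(54223 + (-129 - 144)) = 1/(54223 - 273) = 1/53950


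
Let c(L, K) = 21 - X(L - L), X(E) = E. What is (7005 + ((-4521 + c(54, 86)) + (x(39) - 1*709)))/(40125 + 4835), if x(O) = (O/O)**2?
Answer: 1797/44960 ≈ 0.039969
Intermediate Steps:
x(O) = 1 (x(O) = 1**2 = 1)
c(L, K) = 21 (c(L, K) = 21 - (L - L) = 21 - 1*0 = 21 + 0 = 21)
(7005 + ((-4521 + c(54, 86)) + (x(39) - 1*709)))/(40125 + 4835) = (7005 + ((-4521 + 21) + (1 - 1*709)))/(40125 + 4835) = (7005 + (-4500 + (1 - 709)))/44960 = (7005 + (-4500 - 708))*(1/44960) = (7005 - 5208)*(1/44960) = 1797*(1/44960) = 1797/44960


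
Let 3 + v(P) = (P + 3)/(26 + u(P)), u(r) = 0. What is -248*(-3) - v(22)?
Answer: 19397/26 ≈ 746.04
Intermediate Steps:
v(P) = -75/26 + P/26 (v(P) = -3 + (P + 3)/(26 + 0) = -3 + (3 + P)/26 = -3 + (3 + P)*(1/26) = -3 + (3/26 + P/26) = -75/26 + P/26)
-248*(-3) - v(22) = -248*(-3) - (-75/26 + (1/26)*22) = 744 - (-75/26 + 11/13) = 744 - 1*(-53/26) = 744 + 53/26 = 19397/26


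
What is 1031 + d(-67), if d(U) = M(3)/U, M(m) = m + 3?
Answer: 69071/67 ≈ 1030.9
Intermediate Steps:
M(m) = 3 + m
d(U) = 6/U (d(U) = (3 + 3)/U = 6/U)
1031 + d(-67) = 1031 + 6/(-67) = 1031 + 6*(-1/67) = 1031 - 6/67 = 69071/67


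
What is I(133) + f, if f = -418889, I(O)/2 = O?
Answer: -418623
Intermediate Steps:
I(O) = 2*O
I(133) + f = 2*133 - 418889 = 266 - 418889 = -418623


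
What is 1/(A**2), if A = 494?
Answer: 1/244036 ≈ 4.0978e-6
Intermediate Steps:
1/(A**2) = 1/(494**2) = 1/244036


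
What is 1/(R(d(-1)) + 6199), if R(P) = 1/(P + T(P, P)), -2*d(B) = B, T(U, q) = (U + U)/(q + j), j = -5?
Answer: 5/31013 ≈ 0.00016122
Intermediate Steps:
T(U, q) = 2*U/(-5 + q) (T(U, q) = (U + U)/(q - 5) = (2*U)/(-5 + q) = 2*U/(-5 + q))
d(B) = -B/2
R(P) = 1/(P + 2*P/(-5 + P))
1/(R(d(-1)) + 6199) = 1/((-5 - ½*(-1))/(((-½*(-1)))*(-3 - ½*(-1))) + 6199) = 1/((-5 + ½)/((½)*(-3 + ½)) + 6199) = 1/(2*(-9/2)/(-5/2) + 6199) = 1/(2*(-⅖)*(-9/2) + 6199) = 1/(18/5 + 6199) = 1/(31013/5) = 5/31013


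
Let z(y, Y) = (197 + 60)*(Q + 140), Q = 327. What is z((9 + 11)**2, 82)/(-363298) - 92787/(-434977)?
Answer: -18496173037/158026274146 ≈ -0.11704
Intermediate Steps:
z(y, Y) = 120019 (z(y, Y) = (197 + 60)*(327 + 140) = 257*467 = 120019)
z((9 + 11)**2, 82)/(-363298) - 92787/(-434977) = 120019/(-363298) - 92787/(-434977) = 120019*(-1/363298) - 92787*(-1/434977) = -120019/363298 + 92787/434977 = -18496173037/158026274146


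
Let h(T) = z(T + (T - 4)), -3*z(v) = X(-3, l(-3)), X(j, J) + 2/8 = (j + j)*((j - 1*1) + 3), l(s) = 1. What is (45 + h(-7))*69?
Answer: 11891/4 ≈ 2972.8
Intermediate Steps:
X(j, J) = -1/4 + 2*j*(2 + j) (X(j, J) = -1/4 + (j + j)*((j - 1*1) + 3) = -1/4 + (2*j)*((j - 1) + 3) = -1/4 + (2*j)*((-1 + j) + 3) = -1/4 + (2*j)*(2 + j) = -1/4 + 2*j*(2 + j))
z(v) = -23/12 (z(v) = -(-1/4 + 2*(-3)**2 + 4*(-3))/3 = -(-1/4 + 2*9 - 12)/3 = -(-1/4 + 18 - 12)/3 = -1/3*23/4 = -23/12)
h(T) = -23/12
(45 + h(-7))*69 = (45 - 23/12)*69 = (517/12)*69 = 11891/4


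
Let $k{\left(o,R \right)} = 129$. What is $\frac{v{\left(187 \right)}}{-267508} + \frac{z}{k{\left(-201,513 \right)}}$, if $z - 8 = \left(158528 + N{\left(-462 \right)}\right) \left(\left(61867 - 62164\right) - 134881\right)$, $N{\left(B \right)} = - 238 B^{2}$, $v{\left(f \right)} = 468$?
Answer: $\frac{152603696276845729}{2875711} \approx 5.3066 \cdot 10^{10}$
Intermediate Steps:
$z = 6845568563640$ ($z = 8 + \left(158528 - 238 \left(-462\right)^{2}\right) \left(\left(61867 - 62164\right) - 134881\right) = 8 + \left(158528 - 50799672\right) \left(-297 - 134881\right) = 8 + \left(158528 - 50799672\right) \left(-135178\right) = 8 - -6845568563632 = 8 + 6845568563632 = 6845568563640$)
$\frac{v{\left(187 \right)}}{-267508} + \frac{z}{k{\left(-201,513 \right)}} = \frac{468}{-267508} + \frac{6845568563640}{129} = 468 \left(- \frac{1}{267508}\right) + 6845568563640 \cdot \frac{1}{129} = - \frac{117}{66877} + \frac{2281856187880}{43} = \frac{152603696276845729}{2875711}$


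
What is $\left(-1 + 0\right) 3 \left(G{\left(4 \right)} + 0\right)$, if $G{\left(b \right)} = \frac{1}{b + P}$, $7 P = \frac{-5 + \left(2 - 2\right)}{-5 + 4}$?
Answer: $- \frac{7}{11} \approx -0.63636$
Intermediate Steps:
$P = \frac{5}{7}$ ($P = \frac{\left(-5 + \left(2 - 2\right)\right) \frac{1}{-5 + 4}}{7} = \frac{\left(-5 + \left(2 - 2\right)\right) \frac{1}{-1}}{7} = \frac{\left(-5 + 0\right) \left(-1\right)}{7} = \frac{\left(-5\right) \left(-1\right)}{7} = \frac{1}{7} \cdot 5 = \frac{5}{7} \approx 0.71429$)
$G{\left(b \right)} = \frac{1}{\frac{5}{7} + b}$ ($G{\left(b \right)} = \frac{1}{b + \frac{5}{7}} = \frac{1}{\frac{5}{7} + b}$)
$\left(-1 + 0\right) 3 \left(G{\left(4 \right)} + 0\right) = \left(-1 + 0\right) 3 \left(\frac{7}{5 + 7 \cdot 4} + 0\right) = \left(-1\right) 3 \left(\frac{7}{5 + 28} + 0\right) = - 3 \left(\frac{7}{33} + 0\right) = \left(-3\right) \frac{7}{33} = - \frac{7}{11}$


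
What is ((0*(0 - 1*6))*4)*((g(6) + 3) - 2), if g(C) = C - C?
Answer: 0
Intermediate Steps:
g(C) = 0
((0*(0 - 1*6))*4)*((g(6) + 3) - 2) = ((0*(0 - 1*6))*4)*((0 + 3) - 2) = ((0*(0 - 6))*4)*(3 - 2) = ((0*(-6))*4)*1 = (0*4)*1 = 0*1 = 0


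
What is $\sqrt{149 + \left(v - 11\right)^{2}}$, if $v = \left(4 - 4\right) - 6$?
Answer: $\sqrt{438} \approx 20.928$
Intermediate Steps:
$v = -6$ ($v = 0 - 6 = -6$)
$\sqrt{149 + \left(v - 11\right)^{2}} = \sqrt{149 + \left(-6 - 11\right)^{2}} = \sqrt{149 + \left(-17\right)^{2}} = \sqrt{149 + 289} = \sqrt{438}$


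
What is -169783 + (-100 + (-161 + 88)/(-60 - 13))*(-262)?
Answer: -143845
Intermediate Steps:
-169783 + (-100 + (-161 + 88)/(-60 - 13))*(-262) = -169783 + (-100 - 73/(-73))*(-262) = -169783 + (-100 - 73*(-1/73))*(-262) = -169783 + (-100 + 1)*(-262) = -169783 - 99*(-262) = -169783 + 25938 = -143845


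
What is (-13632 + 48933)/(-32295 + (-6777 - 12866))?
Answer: -35301/51938 ≈ -0.67968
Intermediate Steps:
(-13632 + 48933)/(-32295 + (-6777 - 12866)) = 35301/(-32295 - 19643) = 35301/(-51938) = 35301*(-1/51938) = -35301/51938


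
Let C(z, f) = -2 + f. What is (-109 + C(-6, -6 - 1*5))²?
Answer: 14884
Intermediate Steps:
(-109 + C(-6, -6 - 1*5))² = (-109 + (-2 + (-6 - 1*5)))² = (-109 + (-2 + (-6 - 5)))² = (-109 + (-2 - 11))² = (-109 - 13)² = (-122)² = 14884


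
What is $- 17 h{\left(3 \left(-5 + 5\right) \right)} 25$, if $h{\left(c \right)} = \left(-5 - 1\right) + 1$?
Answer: $2125$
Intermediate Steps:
$h{\left(c \right)} = -5$ ($h{\left(c \right)} = -6 + 1 = -5$)
$- 17 h{\left(3 \left(-5 + 5\right) \right)} 25 = \left(-17\right) \left(-5\right) 25 = 85 \cdot 25 = 2125$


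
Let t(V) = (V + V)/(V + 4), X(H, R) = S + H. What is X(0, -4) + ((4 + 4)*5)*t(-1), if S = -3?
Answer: -89/3 ≈ -29.667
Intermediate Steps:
X(H, R) = -3 + H
t(V) = 2*V/(4 + V) (t(V) = (2*V)/(4 + V) = 2*V/(4 + V))
X(0, -4) + ((4 + 4)*5)*t(-1) = (-3 + 0) + ((4 + 4)*5)*(2*(-1)/(4 - 1)) = -3 + (8*5)*(2*(-1)/3) = -3 + 40*(2*(-1)*(⅓)) = -3 + 40*(-⅔) = -3 - 80/3 = -89/3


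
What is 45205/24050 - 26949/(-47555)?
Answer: 111913889/45747910 ≈ 2.4463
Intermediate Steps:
45205/24050 - 26949/(-47555) = 45205*(1/24050) - 26949*(-1/47555) = 9041/4810 + 26949/47555 = 111913889/45747910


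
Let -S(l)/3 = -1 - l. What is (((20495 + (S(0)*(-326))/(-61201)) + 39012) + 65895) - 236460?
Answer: -6796859680/61201 ≈ -1.1106e+5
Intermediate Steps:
S(l) = 3 + 3*l (S(l) = -3*(-1 - l) = 3 + 3*l)
(((20495 + (S(0)*(-326))/(-61201)) + 39012) + 65895) - 236460 = (((20495 + ((3 + 3*0)*(-326))/(-61201)) + 39012) + 65895) - 236460 = (((20495 + ((3 + 0)*(-326))*(-1/61201)) + 39012) + 65895) - 236460 = (((20495 + (3*(-326))*(-1/61201)) + 39012) + 65895) - 236460 = (((20495 - 978*(-1/61201)) + 39012) + 65895) - 236460 = (((20495 + 978/61201) + 39012) + 65895) - 236460 = ((1254315473/61201 + 39012) + 65895) - 236460 = (3641888885/61201 + 65895) - 236460 = 7674728780/61201 - 236460 = -6796859680/61201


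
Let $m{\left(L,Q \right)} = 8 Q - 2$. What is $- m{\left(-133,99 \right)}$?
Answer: $-790$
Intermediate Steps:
$m{\left(L,Q \right)} = -2 + 8 Q$
$- m{\left(-133,99 \right)} = - (-2 + 8 \cdot 99) = - (-2 + 792) = \left(-1\right) 790 = -790$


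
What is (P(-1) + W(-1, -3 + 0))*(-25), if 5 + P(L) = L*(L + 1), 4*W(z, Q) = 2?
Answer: 225/2 ≈ 112.50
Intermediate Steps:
W(z, Q) = 1/2 (W(z, Q) = (1/4)*2 = 1/2)
P(L) = -5 + L*(1 + L) (P(L) = -5 + L*(L + 1) = -5 + L*(1 + L))
(P(-1) + W(-1, -3 + 0))*(-25) = ((-5 - 1 + (-1)**2) + 1/2)*(-25) = ((-5 - 1 + 1) + 1/2)*(-25) = (-5 + 1/2)*(-25) = -9/2*(-25) = 225/2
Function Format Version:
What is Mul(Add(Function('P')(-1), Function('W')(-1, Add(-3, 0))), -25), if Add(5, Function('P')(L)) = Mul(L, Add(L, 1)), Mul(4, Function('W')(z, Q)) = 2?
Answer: Rational(225, 2) ≈ 112.50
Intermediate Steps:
Function('W')(z, Q) = Rational(1, 2) (Function('W')(z, Q) = Mul(Rational(1, 4), 2) = Rational(1, 2))
Function('P')(L) = Add(-5, Mul(L, Add(1, L))) (Function('P')(L) = Add(-5, Mul(L, Add(L, 1))) = Add(-5, Mul(L, Add(1, L))))
Mul(Add(Function('P')(-1), Function('W')(-1, Add(-3, 0))), -25) = Mul(Add(Add(-5, -1, Pow(-1, 2)), Rational(1, 2)), -25) = Mul(Add(Add(-5, -1, 1), Rational(1, 2)), -25) = Mul(Add(-5, Rational(1, 2)), -25) = Mul(Rational(-9, 2), -25) = Rational(225, 2)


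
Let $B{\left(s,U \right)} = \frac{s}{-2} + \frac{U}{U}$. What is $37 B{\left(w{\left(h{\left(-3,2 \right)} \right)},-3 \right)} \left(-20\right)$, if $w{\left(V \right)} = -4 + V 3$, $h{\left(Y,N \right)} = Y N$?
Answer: $-8880$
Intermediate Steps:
$h{\left(Y,N \right)} = N Y$
$w{\left(V \right)} = -4 + 3 V$
$B{\left(s,U \right)} = 1 - \frac{s}{2}$ ($B{\left(s,U \right)} = s \left(- \frac{1}{2}\right) + 1 = - \frac{s}{2} + 1 = 1 - \frac{s}{2}$)
$37 B{\left(w{\left(h{\left(-3,2 \right)} \right)},-3 \right)} \left(-20\right) = 37 \left(1 - \frac{-4 + 3 \cdot 2 \left(-3\right)}{2}\right) \left(-20\right) = 37 \left(1 - \frac{-4 + 3 \left(-6\right)}{2}\right) \left(-20\right) = 37 \left(1 - \frac{-4 - 18}{2}\right) \left(-20\right) = 37 \left(1 - -11\right) \left(-20\right) = 37 \left(1 + 11\right) \left(-20\right) = 37 \cdot 12 \left(-20\right) = 444 \left(-20\right) = -8880$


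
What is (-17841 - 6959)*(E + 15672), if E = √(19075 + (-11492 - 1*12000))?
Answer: -388665600 - 24800*I*√4417 ≈ -3.8867e+8 - 1.6482e+6*I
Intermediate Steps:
E = I*√4417 (E = √(19075 + (-11492 - 12000)) = √(19075 - 23492) = √(-4417) = I*√4417 ≈ 66.461*I)
(-17841 - 6959)*(E + 15672) = (-17841 - 6959)*(I*√4417 + 15672) = -24800*(15672 + I*√4417) = -388665600 - 24800*I*√4417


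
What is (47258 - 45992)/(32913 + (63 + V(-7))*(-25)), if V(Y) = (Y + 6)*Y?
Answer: 1266/31163 ≈ 0.040625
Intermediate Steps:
V(Y) = Y*(6 + Y) (V(Y) = (6 + Y)*Y = Y*(6 + Y))
(47258 - 45992)/(32913 + (63 + V(-7))*(-25)) = (47258 - 45992)/(32913 + (63 - 7*(6 - 7))*(-25)) = 1266/(32913 + (63 - 7*(-1))*(-25)) = 1266/(32913 + (63 + 7)*(-25)) = 1266/(32913 + 70*(-25)) = 1266/(32913 - 1750) = 1266/31163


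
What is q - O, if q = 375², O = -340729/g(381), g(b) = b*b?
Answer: 20413606354/145161 ≈ 1.4063e+5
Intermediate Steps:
g(b) = b²
O = -340729/145161 (O = -340729/(381²) = -340729/145161 ≈ -2.3472)
q = 140625
q - O = 140625 - 1*(-340729/145161) = 140625 + 340729/145161 = 20413606354/145161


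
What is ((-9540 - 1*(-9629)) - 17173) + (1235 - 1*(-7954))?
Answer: -7895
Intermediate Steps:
((-9540 - 1*(-9629)) - 17173) + (1235 - 1*(-7954)) = ((-9540 + 9629) - 17173) + (1235 + 7954) = (89 - 17173) + 9189 = -17084 + 9189 = -7895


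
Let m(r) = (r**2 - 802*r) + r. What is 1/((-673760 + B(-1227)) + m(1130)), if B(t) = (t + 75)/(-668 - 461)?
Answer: -1129/340945558 ≈ -3.3114e-6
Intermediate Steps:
B(t) = -75/1129 - t/1129 (B(t) = (75 + t)/(-1129) = (75 + t)*(-1/1129) = -75/1129 - t/1129)
m(r) = r**2 - 801*r
1/((-673760 + B(-1227)) + m(1130)) = 1/((-673760 + (-75/1129 - 1/1129*(-1227))) + 1130*(-801 + 1130)) = 1/((-673760 + (-75/1129 + 1227/1129)) + 1130*329) = 1/((-673760 + 1152/1129) + 371770) = 1/(-760673888/1129 + 371770) = 1/(-340945558/1129) = -1129/340945558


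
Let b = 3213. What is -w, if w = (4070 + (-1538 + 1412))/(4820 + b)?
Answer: -136/277 ≈ -0.49097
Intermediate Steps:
w = 136/277 (w = (4070 + (-1538 + 1412))/(4820 + 3213) = (4070 - 126)/8033 = 3944*(1/8033) = 136/277 ≈ 0.49097)
-w = -1*136/277 = -136/277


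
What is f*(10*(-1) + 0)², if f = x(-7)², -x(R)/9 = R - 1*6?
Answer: 1368900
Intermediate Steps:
x(R) = 54 - 9*R (x(R) = -9*(R - 1*6) = -9*(R - 6) = -9*(-6 + R) = 54 - 9*R)
f = 13689 (f = (54 - 9*(-7))² = (54 + 63)² = 117² = 13689)
f*(10*(-1) + 0)² = 13689*(10*(-1) + 0)² = 13689*(-10 + 0)² = 13689*(-10)² = 13689*100 = 1368900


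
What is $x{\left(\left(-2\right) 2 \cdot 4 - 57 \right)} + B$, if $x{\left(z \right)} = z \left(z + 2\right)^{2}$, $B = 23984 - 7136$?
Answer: $-351145$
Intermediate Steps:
$B = 16848$
$x{\left(z \right)} = z \left(2 + z\right)^{2}$
$x{\left(\left(-2\right) 2 \cdot 4 - 57 \right)} + B = \left(\left(-2\right) 2 \cdot 4 - 57\right) \left(2 + \left(\left(-2\right) 2 \cdot 4 - 57\right)\right)^{2} + 16848 = \left(\left(-4\right) 4 - 57\right) \left(2 - 73\right)^{2} + 16848 = \left(-16 - 57\right) \left(2 - 73\right)^{2} + 16848 = - 73 \left(2 - 73\right)^{2} + 16848 = - 73 \left(-71\right)^{2} + 16848 = \left(-73\right) 5041 + 16848 = -367993 + 16848 = -351145$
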